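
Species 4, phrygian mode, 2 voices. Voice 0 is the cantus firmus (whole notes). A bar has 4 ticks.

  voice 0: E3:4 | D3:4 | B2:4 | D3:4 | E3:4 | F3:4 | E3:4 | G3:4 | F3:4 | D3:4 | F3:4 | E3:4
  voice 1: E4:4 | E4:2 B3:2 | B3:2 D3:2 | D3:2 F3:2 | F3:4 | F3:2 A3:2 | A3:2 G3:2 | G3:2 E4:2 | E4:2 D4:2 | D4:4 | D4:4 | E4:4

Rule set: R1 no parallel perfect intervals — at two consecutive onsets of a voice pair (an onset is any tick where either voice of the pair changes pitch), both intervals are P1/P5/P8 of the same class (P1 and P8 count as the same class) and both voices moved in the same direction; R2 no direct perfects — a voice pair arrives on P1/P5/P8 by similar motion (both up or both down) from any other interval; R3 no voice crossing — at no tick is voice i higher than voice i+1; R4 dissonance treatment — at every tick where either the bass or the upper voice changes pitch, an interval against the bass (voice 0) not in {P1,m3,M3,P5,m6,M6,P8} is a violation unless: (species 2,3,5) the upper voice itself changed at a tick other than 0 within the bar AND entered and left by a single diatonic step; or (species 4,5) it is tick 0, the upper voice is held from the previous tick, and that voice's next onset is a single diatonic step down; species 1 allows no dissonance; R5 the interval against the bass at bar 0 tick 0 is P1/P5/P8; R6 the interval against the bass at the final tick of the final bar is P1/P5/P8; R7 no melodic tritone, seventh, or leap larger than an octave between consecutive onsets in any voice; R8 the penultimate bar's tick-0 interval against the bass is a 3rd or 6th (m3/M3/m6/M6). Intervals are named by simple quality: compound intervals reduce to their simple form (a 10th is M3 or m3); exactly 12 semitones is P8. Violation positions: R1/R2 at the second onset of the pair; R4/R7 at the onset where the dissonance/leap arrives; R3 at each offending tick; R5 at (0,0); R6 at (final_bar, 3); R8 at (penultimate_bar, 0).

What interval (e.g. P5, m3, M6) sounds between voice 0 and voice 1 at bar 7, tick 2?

voice 0=G3 voice 1=E4 -> M6

M6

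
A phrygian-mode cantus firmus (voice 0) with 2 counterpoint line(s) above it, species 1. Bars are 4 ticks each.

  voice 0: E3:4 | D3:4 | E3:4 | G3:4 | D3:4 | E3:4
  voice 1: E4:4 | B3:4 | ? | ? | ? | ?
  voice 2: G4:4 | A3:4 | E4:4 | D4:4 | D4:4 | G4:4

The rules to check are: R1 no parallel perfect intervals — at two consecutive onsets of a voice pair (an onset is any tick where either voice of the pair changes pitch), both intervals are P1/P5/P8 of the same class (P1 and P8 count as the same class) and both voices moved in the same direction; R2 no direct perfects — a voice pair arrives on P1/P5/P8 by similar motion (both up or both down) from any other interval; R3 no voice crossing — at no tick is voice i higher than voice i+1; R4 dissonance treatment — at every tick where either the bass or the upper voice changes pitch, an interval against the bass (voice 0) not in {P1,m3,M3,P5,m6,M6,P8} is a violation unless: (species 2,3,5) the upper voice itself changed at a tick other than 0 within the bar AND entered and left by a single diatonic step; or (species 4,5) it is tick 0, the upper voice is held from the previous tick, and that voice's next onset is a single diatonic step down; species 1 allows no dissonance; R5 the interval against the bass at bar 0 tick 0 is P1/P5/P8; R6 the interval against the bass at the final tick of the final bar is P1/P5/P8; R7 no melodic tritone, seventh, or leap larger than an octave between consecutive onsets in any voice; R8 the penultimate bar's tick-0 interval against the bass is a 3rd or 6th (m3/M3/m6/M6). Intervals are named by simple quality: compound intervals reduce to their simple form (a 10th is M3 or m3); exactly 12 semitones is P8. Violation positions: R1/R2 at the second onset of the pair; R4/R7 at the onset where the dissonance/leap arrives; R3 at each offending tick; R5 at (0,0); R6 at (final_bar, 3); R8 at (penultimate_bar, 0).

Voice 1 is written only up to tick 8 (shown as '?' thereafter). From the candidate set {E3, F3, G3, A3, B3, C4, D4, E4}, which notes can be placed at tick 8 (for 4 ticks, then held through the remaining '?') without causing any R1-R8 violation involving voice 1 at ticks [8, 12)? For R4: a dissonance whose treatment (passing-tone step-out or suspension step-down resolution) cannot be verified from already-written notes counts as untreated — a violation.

E3: legal
F3: violates R4,R7
G3: legal
A3: violates R4
B3: legal
C4: legal
D4: violates R4
E4: violates R2

{B3, C4, E3, G3}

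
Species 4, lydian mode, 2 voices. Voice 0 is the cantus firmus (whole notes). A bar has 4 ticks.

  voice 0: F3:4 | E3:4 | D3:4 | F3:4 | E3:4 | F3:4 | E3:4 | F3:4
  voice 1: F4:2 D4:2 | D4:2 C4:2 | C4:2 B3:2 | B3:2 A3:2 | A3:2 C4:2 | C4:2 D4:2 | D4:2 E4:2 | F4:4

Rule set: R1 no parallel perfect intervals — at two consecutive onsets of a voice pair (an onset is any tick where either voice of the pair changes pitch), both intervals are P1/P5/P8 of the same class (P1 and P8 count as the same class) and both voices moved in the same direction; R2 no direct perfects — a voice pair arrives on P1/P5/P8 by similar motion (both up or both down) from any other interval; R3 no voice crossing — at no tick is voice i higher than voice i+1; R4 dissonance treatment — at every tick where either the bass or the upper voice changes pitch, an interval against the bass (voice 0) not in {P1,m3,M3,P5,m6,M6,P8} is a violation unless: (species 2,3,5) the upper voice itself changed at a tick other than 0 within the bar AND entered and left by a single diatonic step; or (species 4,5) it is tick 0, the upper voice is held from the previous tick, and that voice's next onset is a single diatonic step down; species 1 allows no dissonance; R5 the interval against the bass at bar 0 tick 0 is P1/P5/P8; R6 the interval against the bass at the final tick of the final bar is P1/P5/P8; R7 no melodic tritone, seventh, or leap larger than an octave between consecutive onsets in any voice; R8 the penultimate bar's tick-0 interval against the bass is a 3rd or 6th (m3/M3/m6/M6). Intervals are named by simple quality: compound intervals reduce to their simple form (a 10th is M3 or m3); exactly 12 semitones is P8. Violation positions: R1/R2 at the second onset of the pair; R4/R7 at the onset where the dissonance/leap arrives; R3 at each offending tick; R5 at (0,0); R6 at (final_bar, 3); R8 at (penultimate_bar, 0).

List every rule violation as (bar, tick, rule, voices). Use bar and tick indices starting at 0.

(4, 0, R4, (0, 1))
(6, 0, R4, (0, 1))
(6, 0, R8, (0, 1))
(7, 0, R1, (0, 1))

bar 0: v0=F3 v1=F4 downbeat P8
bar 1: v0=E3 v1=D4 downbeat m7
bar 2: v0=D3 v1=C4 downbeat m7
bar 3: v0=F3 v1=B3 downbeat TT
bar 4: v0=E3 v1=A3 downbeat P4
bar 5: v0=F3 v1=C4 downbeat P5
bar 6: v0=E3 v1=D4 downbeat m7
bar 7: v0=F3 v1=F4 downbeat P8
  -> R4 @ bar 4 tick 0 v(0, 1): E3/A3 P4 untreated
  -> R4 @ bar 6 tick 0 v(0, 1): E3/D4 m7 untreated
  -> R8 @ bar 6 tick 0 v(0, 1): penult m7 not 3rd/6th
  -> R1 @ bar 7 tick 0 v(0, 1): E3/E4 P8 -> F3/F4 P8 similar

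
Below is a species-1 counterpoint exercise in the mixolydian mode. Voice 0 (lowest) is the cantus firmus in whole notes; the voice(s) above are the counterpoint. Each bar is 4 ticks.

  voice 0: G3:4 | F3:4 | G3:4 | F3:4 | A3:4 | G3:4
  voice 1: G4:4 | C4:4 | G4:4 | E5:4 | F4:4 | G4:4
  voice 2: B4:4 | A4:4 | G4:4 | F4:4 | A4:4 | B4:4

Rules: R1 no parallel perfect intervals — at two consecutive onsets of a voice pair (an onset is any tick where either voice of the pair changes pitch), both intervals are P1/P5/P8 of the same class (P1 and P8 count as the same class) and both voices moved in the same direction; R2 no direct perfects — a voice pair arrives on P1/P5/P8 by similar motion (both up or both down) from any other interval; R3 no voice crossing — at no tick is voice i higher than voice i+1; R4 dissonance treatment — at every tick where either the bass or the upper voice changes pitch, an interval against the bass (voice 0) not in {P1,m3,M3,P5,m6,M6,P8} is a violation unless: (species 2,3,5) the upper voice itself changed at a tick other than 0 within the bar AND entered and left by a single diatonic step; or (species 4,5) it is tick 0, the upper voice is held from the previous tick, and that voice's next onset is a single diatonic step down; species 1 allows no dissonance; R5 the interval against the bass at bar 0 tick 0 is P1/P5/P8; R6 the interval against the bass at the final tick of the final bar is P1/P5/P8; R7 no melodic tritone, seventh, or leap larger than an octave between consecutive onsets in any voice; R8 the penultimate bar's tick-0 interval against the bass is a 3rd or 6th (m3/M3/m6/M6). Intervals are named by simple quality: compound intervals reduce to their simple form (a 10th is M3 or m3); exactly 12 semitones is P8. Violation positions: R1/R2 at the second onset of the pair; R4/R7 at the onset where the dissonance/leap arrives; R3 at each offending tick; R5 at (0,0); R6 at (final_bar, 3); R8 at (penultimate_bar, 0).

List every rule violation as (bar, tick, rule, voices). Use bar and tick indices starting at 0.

bar 0: v0=G3 v1=G4 v2=B4 downbeat M3
bar 1: v0=F3 v1=C4 v2=A4 downbeat M3
bar 2: v0=G3 v1=G4 v2=G4 downbeat P8
bar 3: v0=F3 v1=E5 v2=F4 downbeat P8
bar 4: v0=A3 v1=F4 v2=A4 downbeat P8
bar 5: v0=G3 v1=G4 v2=B4 downbeat M3
  -> R5 @ bar 0 tick 0 v(0, 2): opens on M3
  -> R2 @ bar 1 tick 0 v(0, 1): G3/G4 P8 -> F3/C4 P5 similar
  -> R2 @ bar 2 tick 0 v(0, 1): F3/C4 P5 -> G3/G4 P8 similar
  -> R1 @ bar 3 tick 0 v(0, 2): G3/G4 P8 -> F3/F4 P8 similar
  -> R3 @ bar 3 tick 0 v(1, 2): E5 above F4
  -> R4 @ bar 3 tick 0 v(0, 1): F3/E5 M7 untreated
  -> R3 @ bar 3 tick 1 v(1, 2): E5 above F4
  -> R3 @ bar 3 tick 2 v(1, 2): E5 above F4
  -> R3 @ bar 3 tick 3 v(1, 2): E5 above F4
  -> R1 @ bar 4 tick 0 v(0, 2): F3/F4 P8 -> A3/A4 P8 similar
  -> R7 @ bar 4 tick 0 v(1,): E5->F4 leap 11st
  -> R8 @ bar 4 tick 0 v(0, 2): penult P8 not 3rd/6th
  -> R6 @ bar 5 tick 3 v(0, 2): closes on M3

(0, 0, R5, (0, 2))
(1, 0, R2, (0, 1))
(2, 0, R2, (0, 1))
(3, 0, R1, (0, 2))
(3, 0, R3, (1, 2))
(3, 0, R4, (0, 1))
(3, 1, R3, (1, 2))
(3, 2, R3, (1, 2))
(3, 3, R3, (1, 2))
(4, 0, R1, (0, 2))
(4, 0, R7, (1,))
(4, 0, R8, (0, 2))
(5, 3, R6, (0, 2))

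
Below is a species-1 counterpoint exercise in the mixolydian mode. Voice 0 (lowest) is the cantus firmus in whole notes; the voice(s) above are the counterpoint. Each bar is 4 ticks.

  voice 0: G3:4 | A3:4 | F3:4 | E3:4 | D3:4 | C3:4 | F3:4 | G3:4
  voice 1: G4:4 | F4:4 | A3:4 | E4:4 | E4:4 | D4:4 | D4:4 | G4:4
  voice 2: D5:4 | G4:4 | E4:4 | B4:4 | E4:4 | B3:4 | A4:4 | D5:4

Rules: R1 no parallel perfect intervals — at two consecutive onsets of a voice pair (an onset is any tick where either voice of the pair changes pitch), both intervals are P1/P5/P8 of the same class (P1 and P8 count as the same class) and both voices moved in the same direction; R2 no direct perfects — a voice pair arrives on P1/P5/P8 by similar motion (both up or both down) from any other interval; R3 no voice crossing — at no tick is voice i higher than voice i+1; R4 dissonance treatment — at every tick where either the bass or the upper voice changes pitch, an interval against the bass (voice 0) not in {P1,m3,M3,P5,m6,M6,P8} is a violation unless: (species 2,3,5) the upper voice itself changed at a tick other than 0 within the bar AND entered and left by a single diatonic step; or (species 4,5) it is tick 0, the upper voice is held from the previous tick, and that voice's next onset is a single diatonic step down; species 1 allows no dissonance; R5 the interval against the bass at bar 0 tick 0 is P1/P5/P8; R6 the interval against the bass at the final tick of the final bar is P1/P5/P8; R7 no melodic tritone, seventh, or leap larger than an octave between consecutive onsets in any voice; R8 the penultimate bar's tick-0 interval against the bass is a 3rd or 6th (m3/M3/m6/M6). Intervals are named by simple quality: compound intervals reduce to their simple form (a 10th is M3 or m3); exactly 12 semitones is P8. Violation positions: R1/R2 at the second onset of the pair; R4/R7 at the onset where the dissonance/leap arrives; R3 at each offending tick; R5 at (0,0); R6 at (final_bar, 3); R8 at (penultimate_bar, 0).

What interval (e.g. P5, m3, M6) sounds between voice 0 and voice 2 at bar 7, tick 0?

voice 0=G3 voice 2=D5 -> P5

P5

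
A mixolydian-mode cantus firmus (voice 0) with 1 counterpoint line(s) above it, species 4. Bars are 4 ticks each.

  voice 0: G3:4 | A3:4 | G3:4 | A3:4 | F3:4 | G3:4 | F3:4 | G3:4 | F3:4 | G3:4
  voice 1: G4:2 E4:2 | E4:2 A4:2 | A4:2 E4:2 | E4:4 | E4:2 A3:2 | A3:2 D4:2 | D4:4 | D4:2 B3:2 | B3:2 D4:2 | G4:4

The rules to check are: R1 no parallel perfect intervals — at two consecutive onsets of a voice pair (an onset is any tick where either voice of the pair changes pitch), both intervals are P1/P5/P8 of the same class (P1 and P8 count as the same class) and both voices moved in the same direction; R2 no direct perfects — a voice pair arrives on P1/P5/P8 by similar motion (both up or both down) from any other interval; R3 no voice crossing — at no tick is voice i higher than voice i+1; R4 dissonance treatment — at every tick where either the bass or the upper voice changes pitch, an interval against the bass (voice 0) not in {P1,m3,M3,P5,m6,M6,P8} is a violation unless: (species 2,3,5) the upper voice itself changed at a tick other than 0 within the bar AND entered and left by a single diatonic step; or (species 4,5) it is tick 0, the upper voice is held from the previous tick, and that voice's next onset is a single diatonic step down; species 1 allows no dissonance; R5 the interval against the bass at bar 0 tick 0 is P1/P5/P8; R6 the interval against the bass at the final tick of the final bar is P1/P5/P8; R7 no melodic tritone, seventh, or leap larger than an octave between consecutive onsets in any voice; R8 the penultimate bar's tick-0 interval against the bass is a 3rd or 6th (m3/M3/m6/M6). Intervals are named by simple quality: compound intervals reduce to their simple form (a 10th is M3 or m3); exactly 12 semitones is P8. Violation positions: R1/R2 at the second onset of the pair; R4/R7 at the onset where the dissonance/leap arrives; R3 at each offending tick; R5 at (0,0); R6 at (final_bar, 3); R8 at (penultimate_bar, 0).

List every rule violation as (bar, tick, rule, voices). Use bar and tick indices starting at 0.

bar 0: v0=G3 v1=G4 downbeat P8
bar 1: v0=A3 v1=E4 downbeat P5
bar 2: v0=G3 v1=A4 downbeat M2
bar 3: v0=A3 v1=E4 downbeat P5
bar 4: v0=F3 v1=E4 downbeat M7
bar 5: v0=G3 v1=A3 downbeat M2
bar 6: v0=F3 v1=D4 downbeat M6
bar 7: v0=G3 v1=D4 downbeat P5
bar 8: v0=F3 v1=B3 downbeat TT
bar 9: v0=G3 v1=G4 downbeat P8
  -> R4 @ bar 2 tick 0 v(0, 1): G3/A4 M2 untreated
  -> R4 @ bar 4 tick 0 v(0, 1): F3/E4 M7 untreated
  -> R4 @ bar 5 tick 0 v(0, 1): G3/A3 M2 untreated
  -> R4 @ bar 8 tick 0 v(0, 1): F3/B3 TT untreated
  -> R8 @ bar 8 tick 0 v(0, 1): penult TT not 3rd/6th
  -> R2 @ bar 9 tick 0 v(0, 1): F3/D4 M6 -> G3/G4 P8 similar

(2, 0, R4, (0, 1))
(4, 0, R4, (0, 1))
(5, 0, R4, (0, 1))
(8, 0, R4, (0, 1))
(8, 0, R8, (0, 1))
(9, 0, R2, (0, 1))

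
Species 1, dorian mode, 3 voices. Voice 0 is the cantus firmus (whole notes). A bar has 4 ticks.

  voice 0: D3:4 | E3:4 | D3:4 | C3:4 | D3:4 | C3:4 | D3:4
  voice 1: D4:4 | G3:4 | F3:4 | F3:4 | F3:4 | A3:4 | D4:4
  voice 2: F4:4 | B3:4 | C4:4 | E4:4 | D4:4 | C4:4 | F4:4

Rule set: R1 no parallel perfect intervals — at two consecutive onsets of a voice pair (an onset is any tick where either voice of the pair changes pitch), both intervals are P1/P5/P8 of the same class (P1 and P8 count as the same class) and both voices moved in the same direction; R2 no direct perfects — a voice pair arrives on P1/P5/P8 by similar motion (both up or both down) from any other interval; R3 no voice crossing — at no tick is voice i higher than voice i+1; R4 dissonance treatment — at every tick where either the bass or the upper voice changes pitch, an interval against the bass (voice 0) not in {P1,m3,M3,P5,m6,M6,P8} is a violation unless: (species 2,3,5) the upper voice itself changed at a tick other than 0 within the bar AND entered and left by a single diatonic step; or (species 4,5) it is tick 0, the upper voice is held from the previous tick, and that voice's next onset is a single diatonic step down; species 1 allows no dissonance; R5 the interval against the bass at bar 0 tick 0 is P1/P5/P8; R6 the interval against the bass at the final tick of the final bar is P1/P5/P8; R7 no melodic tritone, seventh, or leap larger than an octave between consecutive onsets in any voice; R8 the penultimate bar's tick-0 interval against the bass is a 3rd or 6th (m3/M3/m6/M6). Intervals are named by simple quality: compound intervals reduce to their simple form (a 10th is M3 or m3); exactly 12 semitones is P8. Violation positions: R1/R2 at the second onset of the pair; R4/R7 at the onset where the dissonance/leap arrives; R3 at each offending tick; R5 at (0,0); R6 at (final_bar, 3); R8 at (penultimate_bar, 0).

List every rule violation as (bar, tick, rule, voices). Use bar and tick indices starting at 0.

bar 0: v0=D3 v1=D4 v2=F4 downbeat m3
bar 1: v0=E3 v1=G3 v2=B3 downbeat P5
bar 2: v0=D3 v1=F3 v2=C4 downbeat m7
bar 3: v0=C3 v1=F3 v2=E4 downbeat M3
bar 4: v0=D3 v1=F3 v2=D4 downbeat P8
bar 5: v0=C3 v1=A3 v2=C4 downbeat P8
bar 6: v0=D3 v1=D4 v2=F4 downbeat m3
  -> R5 @ bar 0 tick 0 v(0, 2): opens on m3
  -> R7 @ bar 1 tick 0 v(2,): F4->B3 leap 6st
  -> R4 @ bar 2 tick 0 v(0, 2): D3/C4 m7 untreated
  -> R4 @ bar 3 tick 0 v(0, 1): C3/F3 P4 untreated
  -> R1 @ bar 5 tick 0 v(0, 2): D3/D4 P8 -> C3/C4 P8 similar
  -> R8 @ bar 5 tick 0 v(0, 2): penult P8 not 3rd/6th
  -> R2 @ bar 6 tick 0 v(0, 1): C3/A3 M6 -> D3/D4 P8 similar
  -> R6 @ bar 6 tick 3 v(0, 2): closes on m3

(0, 0, R5, (0, 2))
(1, 0, R7, (2,))
(2, 0, R4, (0, 2))
(3, 0, R4, (0, 1))
(5, 0, R1, (0, 2))
(5, 0, R8, (0, 2))
(6, 0, R2, (0, 1))
(6, 3, R6, (0, 2))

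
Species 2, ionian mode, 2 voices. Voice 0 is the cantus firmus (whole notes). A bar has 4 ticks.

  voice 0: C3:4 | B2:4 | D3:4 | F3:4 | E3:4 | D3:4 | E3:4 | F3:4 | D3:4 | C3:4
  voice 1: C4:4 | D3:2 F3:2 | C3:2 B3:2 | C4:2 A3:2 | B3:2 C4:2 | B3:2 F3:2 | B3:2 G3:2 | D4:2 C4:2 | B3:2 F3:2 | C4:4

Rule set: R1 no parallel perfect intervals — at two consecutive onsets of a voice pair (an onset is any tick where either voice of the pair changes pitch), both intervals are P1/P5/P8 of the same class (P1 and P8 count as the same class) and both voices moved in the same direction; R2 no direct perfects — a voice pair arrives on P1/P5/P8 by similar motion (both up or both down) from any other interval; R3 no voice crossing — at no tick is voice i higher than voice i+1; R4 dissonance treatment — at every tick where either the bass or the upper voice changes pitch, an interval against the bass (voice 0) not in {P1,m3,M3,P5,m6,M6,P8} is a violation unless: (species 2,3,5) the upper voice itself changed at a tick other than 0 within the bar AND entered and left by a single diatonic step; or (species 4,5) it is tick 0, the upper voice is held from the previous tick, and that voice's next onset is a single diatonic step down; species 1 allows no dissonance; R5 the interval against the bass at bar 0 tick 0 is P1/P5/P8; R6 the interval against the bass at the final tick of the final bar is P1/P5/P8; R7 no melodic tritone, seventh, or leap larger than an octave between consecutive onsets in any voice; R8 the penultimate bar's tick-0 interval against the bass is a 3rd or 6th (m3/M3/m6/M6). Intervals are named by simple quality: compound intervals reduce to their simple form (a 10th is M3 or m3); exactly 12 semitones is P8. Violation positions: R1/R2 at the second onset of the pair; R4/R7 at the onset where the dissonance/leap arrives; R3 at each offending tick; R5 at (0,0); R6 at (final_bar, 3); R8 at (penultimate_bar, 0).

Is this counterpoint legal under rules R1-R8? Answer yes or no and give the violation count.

bar 0: v0=C3 v1=C4 (P8)
bar 1: v0=B2 v1=D3 (m3)
bar 2: v0=D3 v1=C3 (M2)
bar 3: v0=F3 v1=C4 (P5)
bar 4: v0=E3 v1=B3 (P5)
bar 5: v0=D3 v1=B3 (M6)
bar 6: v0=E3 v1=B3 (P5)
bar 7: v0=F3 v1=D4 (M6)
bar 8: v0=D3 v1=B3 (M6)
bar 9: v0=C3 v1=C4 (P8)
  R7 @ bar1.0: C4->D3 leap 10st
  R4 @ bar1.2: B2/F3 TT untreated
  R3 @ bar2.0: D3 above C3
  R4 @ bar2.0: D3/C3 M2 untreated
  R3 @ bar2.1: D3 above C3
  R7 @ bar2.2: C3->B3 leap 11st
  R2 @ bar3.0: D3/B3 M6 -> F3/C4 P5 similar
  R7 @ bar5.2: B3->F3 leap 6st
  R2 @ bar6.0: D3/F3 m3 -> E3/B3 P5 similar
  R7 @ bar6.0: F3->B3 leap 6st
  R7 @ bar8.2: B3->F3 leap 6st

No (11 violations)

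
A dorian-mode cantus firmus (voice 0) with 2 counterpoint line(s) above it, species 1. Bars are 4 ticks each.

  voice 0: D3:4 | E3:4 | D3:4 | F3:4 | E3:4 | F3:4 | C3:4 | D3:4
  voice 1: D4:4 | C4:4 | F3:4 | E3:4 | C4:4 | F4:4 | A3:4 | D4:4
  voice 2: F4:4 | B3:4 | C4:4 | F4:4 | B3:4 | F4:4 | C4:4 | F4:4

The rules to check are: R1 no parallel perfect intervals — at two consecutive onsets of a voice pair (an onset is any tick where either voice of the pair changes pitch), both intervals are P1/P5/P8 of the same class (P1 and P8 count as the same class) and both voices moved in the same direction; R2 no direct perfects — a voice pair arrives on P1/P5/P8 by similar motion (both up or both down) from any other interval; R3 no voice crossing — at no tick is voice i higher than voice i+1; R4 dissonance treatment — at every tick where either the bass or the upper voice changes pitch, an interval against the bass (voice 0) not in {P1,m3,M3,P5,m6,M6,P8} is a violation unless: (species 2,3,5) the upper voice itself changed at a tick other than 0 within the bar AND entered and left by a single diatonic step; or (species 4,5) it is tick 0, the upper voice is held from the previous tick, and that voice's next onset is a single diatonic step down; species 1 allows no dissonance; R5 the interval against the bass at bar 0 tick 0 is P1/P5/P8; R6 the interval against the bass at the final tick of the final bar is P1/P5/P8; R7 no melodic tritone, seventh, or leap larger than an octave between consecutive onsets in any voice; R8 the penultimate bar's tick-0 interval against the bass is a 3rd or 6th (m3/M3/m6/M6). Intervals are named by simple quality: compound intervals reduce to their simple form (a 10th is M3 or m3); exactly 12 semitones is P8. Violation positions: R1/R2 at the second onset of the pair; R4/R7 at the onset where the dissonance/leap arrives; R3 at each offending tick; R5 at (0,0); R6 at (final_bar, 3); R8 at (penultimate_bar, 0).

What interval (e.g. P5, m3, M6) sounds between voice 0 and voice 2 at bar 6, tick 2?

P8

voice 0=C3 voice 2=C4 -> P8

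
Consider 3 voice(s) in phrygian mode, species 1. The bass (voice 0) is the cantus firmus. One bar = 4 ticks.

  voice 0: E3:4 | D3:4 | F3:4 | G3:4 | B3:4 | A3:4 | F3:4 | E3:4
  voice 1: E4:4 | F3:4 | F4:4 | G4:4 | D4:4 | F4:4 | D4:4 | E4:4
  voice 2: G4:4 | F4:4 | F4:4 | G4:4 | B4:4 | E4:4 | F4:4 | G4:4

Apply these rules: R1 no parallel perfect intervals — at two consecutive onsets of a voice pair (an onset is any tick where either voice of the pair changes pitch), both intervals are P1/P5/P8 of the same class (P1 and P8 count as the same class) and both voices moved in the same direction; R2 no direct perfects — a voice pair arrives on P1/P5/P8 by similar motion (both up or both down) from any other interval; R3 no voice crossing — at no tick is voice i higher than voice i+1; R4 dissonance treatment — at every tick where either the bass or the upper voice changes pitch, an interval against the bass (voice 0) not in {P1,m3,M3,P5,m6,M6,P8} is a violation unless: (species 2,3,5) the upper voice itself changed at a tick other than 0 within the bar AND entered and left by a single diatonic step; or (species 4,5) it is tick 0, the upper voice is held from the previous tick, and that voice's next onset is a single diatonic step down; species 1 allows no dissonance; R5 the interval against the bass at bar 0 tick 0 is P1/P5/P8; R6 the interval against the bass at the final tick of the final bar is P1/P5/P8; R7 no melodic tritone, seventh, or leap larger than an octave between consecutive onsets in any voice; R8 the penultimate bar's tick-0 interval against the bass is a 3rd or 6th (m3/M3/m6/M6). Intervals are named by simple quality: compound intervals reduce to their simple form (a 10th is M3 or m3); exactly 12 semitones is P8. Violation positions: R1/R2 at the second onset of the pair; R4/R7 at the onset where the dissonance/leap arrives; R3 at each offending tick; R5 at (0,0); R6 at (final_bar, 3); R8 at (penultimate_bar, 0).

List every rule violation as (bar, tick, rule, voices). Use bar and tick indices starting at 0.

(0, 0, R5, (0, 2))
(1, 0, R2, (1, 2))
(1, 0, R7, (1,))
(2, 0, R2, (0, 1))
(3, 0, R1, (0, 1))
(3, 0, R1, (0, 2))
(3, 0, R1, (1, 2))
(4, 0, R1, (0, 2))
(5, 0, R2, (0, 2))
(5, 0, R3, (1, 2))
(5, 1, R3, (1, 2))
(5, 2, R3, (1, 2))
(5, 3, R3, (1, 2))
(6, 0, R8, (0, 2))
(7, 3, R6, (0, 2))

bar 0: v0=E3 v1=E4 v2=G4 downbeat m3
bar 1: v0=D3 v1=F3 v2=F4 downbeat m3
bar 2: v0=F3 v1=F4 v2=F4 downbeat P8
bar 3: v0=G3 v1=G4 v2=G4 downbeat P8
bar 4: v0=B3 v1=D4 v2=B4 downbeat P8
bar 5: v0=A3 v1=F4 v2=E4 downbeat P5
bar 6: v0=F3 v1=D4 v2=F4 downbeat P8
bar 7: v0=E3 v1=E4 v2=G4 downbeat m3
  -> R5 @ bar 0 tick 0 v(0, 2): opens on m3
  -> R2 @ bar 1 tick 0 v(1, 2): E4/G4 m3 -> F3/F4 P8 similar
  -> R7 @ bar 1 tick 0 v(1,): E4->F3 leap 11st
  -> R2 @ bar 2 tick 0 v(0, 1): D3/F3 m3 -> F3/F4 P8 similar
  -> R1 @ bar 3 tick 0 v(0, 1): F3/F4 P8 -> G3/G4 P8 similar
  -> R1 @ bar 3 tick 0 v(0, 2): F3/F4 P8 -> G3/G4 P8 similar
  -> R1 @ bar 3 tick 0 v(1, 2): F4/F4 P1 -> G4/G4 P1 similar
  -> R1 @ bar 4 tick 0 v(0, 2): G3/G4 P8 -> B3/B4 P8 similar
  -> R2 @ bar 5 tick 0 v(0, 2): B3/B4 P8 -> A3/E4 P5 similar
  -> R3 @ bar 5 tick 0 v(1, 2): F4 above E4
  -> R3 @ bar 5 tick 1 v(1, 2): F4 above E4
  -> R3 @ bar 5 tick 2 v(1, 2): F4 above E4
  -> R3 @ bar 5 tick 3 v(1, 2): F4 above E4
  -> R8 @ bar 6 tick 0 v(0, 2): penult P8 not 3rd/6th
  -> R6 @ bar 7 tick 3 v(0, 2): closes on m3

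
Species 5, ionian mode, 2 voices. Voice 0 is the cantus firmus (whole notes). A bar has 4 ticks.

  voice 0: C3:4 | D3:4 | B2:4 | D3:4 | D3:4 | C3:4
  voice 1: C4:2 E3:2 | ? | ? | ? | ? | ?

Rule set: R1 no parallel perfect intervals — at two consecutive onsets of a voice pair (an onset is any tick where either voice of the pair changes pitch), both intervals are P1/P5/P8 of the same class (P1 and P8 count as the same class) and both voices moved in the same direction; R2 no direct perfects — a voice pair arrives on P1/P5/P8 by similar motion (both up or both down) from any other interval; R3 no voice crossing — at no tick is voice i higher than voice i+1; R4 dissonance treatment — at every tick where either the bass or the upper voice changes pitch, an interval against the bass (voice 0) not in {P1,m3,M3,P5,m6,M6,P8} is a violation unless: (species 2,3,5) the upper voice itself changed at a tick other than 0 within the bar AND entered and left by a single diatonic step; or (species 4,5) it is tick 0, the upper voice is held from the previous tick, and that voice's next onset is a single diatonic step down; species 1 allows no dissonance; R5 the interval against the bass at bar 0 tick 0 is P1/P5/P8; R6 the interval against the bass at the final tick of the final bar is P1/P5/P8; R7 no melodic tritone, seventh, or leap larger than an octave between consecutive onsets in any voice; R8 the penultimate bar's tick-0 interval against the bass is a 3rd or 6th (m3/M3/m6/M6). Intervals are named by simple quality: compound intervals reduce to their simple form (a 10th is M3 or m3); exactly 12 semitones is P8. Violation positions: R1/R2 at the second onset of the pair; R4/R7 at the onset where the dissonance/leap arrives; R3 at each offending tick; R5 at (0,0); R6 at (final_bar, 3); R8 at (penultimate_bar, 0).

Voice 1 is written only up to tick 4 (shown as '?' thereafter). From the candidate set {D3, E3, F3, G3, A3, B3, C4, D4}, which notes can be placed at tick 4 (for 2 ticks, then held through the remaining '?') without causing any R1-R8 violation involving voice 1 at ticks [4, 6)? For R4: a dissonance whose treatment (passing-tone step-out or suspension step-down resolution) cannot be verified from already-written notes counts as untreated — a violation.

D3: legal
E3: violates R4
F3: legal
G3: violates R4
A3: violates R2
B3: legal
C4: violates R4
D4: violates R2,R7

{B3, D3, F3}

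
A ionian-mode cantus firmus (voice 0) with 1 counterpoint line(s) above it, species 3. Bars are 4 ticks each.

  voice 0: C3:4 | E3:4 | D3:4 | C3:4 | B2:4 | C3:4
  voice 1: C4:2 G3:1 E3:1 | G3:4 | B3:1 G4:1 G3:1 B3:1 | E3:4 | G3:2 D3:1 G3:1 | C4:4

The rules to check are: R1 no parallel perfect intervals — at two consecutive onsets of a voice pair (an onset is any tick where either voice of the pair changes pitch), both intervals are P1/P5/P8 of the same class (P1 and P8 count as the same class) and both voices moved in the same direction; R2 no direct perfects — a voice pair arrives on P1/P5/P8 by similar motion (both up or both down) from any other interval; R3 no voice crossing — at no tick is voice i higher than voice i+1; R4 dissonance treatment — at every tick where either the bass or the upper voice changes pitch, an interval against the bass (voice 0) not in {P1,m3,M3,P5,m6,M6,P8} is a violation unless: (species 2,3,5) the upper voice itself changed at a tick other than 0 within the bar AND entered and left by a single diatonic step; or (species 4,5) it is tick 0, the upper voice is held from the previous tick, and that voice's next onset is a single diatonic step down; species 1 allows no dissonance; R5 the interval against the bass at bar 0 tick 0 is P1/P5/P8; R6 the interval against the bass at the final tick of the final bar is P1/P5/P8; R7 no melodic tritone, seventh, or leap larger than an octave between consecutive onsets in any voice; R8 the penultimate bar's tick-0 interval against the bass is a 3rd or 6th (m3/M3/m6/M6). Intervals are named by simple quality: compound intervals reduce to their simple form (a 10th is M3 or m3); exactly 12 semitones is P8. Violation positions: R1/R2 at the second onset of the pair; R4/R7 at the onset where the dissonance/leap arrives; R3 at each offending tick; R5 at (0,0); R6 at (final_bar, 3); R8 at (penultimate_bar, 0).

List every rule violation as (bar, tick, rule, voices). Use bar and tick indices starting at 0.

(2, 1, R4, (0, 1))
(2, 2, R4, (0, 1))
(5, 0, R2, (0, 1))

bar 0: v0=C3 v1=C4 downbeat P8
bar 1: v0=E3 v1=G3 downbeat m3
bar 2: v0=D3 v1=B3 downbeat M6
bar 3: v0=C3 v1=E3 downbeat M3
bar 4: v0=B2 v1=G3 downbeat m6
bar 5: v0=C3 v1=C4 downbeat P8
  -> R4 @ bar 2 tick 1 v(0, 1): D3/G4 P4 untreated
  -> R4 @ bar 2 tick 2 v(0, 1): D3/G3 P4 untreated
  -> R2 @ bar 5 tick 0 v(0, 1): B2/G3 m6 -> C3/C4 P8 similar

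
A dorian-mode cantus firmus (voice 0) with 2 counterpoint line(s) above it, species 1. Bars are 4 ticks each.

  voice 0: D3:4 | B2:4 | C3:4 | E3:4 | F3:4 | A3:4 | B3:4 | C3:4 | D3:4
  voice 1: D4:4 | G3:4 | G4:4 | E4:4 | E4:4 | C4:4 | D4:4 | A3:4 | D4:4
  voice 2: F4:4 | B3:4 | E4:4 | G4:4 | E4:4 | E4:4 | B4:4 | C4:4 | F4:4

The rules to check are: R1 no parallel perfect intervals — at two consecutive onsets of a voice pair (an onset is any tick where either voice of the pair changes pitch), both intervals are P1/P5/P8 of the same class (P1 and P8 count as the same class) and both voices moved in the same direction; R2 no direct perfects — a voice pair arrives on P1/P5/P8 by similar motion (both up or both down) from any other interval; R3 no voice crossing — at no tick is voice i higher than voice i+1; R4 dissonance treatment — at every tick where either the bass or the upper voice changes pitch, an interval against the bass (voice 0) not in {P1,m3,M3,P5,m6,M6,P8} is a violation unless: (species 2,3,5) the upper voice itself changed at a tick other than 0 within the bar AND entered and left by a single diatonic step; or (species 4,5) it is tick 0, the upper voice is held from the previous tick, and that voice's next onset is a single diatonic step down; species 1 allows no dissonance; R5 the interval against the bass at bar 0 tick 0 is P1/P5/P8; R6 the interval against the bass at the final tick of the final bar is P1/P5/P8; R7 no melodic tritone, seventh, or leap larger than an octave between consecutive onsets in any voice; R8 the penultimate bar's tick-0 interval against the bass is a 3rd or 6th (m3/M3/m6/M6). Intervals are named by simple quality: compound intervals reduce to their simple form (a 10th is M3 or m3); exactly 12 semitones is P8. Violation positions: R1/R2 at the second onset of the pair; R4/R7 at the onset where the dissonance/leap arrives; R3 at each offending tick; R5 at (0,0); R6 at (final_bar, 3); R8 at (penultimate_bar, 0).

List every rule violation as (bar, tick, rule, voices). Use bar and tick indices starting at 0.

bar 0: v0=D3 v1=D4 v2=F4 downbeat m3
bar 1: v0=B2 v1=G3 v2=B3 downbeat P8
bar 2: v0=C3 v1=G4 v2=E4 downbeat M3
bar 3: v0=E3 v1=E4 v2=G4 downbeat m3
bar 4: v0=F3 v1=E4 v2=E4 downbeat M7
bar 5: v0=A3 v1=C4 v2=E4 downbeat P5
bar 6: v0=B3 v1=D4 v2=B4 downbeat P8
bar 7: v0=C3 v1=A3 v2=C4 downbeat P8
bar 8: v0=D3 v1=D4 v2=F4 downbeat m3
  -> R5 @ bar 0 tick 0 v(0, 2): opens on m3
  -> R2 @ bar 1 tick 0 v(0, 2): D3/F4 m3 -> B2/B3 P8 similar
  -> R7 @ bar 1 tick 0 v(2,): F4->B3 leap 6st
  -> R2 @ bar 2 tick 0 v(0, 1): B2/G3 m6 -> C3/G4 P5 similar
  -> R3 @ bar 2 tick 0 v(1, 2): G4 above E4
  -> R3 @ bar 2 tick 1 v(1, 2): G4 above E4
  -> R3 @ bar 2 tick 2 v(1, 2): G4 above E4
  -> R3 @ bar 2 tick 3 v(1, 2): G4 above E4
  -> R4 @ bar 4 tick 0 v(0, 1): F3/E4 M7 untreated
  -> R4 @ bar 4 tick 0 v(0, 2): F3/E4 M7 untreated
  -> R2 @ bar 6 tick 0 v(0, 2): A3/E4 P5 -> B3/B4 P8 similar
  -> R1 @ bar 7 tick 0 v(0, 2): B3/B4 P8 -> C3/C4 P8 similar
  -> R7 @ bar 7 tick 0 v(0,): B3->C3 leap 11st
  -> R7 @ bar 7 tick 0 v(2,): B4->C4 leap 11st
  -> R8 @ bar 7 tick 0 v(0, 2): penult P8 not 3rd/6th
  -> R2 @ bar 8 tick 0 v(0, 1): C3/A3 M6 -> D3/D4 P8 similar
  -> R6 @ bar 8 tick 3 v(0, 2): closes on m3

(0, 0, R5, (0, 2))
(1, 0, R2, (0, 2))
(1, 0, R7, (2,))
(2, 0, R2, (0, 1))
(2, 0, R3, (1, 2))
(2, 1, R3, (1, 2))
(2, 2, R3, (1, 2))
(2, 3, R3, (1, 2))
(4, 0, R4, (0, 1))
(4, 0, R4, (0, 2))
(6, 0, R2, (0, 2))
(7, 0, R1, (0, 2))
(7, 0, R7, (0,))
(7, 0, R7, (2,))
(7, 0, R8, (0, 2))
(8, 0, R2, (0, 1))
(8, 3, R6, (0, 2))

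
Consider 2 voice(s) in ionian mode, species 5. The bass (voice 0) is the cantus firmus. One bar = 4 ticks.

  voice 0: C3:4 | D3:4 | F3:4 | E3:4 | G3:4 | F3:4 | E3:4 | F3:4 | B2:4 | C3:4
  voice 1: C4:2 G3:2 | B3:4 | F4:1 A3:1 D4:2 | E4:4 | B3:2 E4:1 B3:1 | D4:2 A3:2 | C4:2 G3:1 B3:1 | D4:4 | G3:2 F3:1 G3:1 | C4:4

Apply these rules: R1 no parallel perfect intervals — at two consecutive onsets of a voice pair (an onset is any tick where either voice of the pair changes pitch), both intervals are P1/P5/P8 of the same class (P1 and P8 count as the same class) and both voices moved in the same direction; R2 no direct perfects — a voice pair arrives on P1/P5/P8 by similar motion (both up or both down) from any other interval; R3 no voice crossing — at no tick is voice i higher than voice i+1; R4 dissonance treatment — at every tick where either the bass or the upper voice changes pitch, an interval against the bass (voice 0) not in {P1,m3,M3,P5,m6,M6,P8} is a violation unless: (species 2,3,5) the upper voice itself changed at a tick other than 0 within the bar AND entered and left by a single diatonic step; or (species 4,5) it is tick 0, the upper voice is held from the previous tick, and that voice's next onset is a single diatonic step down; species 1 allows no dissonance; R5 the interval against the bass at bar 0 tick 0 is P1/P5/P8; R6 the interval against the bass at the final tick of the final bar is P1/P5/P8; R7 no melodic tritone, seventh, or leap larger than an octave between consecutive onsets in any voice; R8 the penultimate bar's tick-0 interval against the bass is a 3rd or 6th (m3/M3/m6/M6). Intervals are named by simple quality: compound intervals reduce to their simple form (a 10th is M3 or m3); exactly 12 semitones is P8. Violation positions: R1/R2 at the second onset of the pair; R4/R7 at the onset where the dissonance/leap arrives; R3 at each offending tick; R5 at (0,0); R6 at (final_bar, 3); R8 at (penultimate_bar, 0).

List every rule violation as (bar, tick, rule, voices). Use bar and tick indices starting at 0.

(2, 0, R2, (0, 1))
(2, 0, R7, (1,))
(8, 0, R7, (0,))
(9, 0, R2, (0, 1))

bar 0: v0=C3 v1=C4 downbeat P8
bar 1: v0=D3 v1=B3 downbeat M6
bar 2: v0=F3 v1=F4 downbeat P8
bar 3: v0=E3 v1=E4 downbeat P8
bar 4: v0=G3 v1=B3 downbeat M3
bar 5: v0=F3 v1=D4 downbeat M6
bar 6: v0=E3 v1=C4 downbeat m6
bar 7: v0=F3 v1=D4 downbeat M6
bar 8: v0=B2 v1=G3 downbeat m6
bar 9: v0=C3 v1=C4 downbeat P8
  -> R2 @ bar 2 tick 0 v(0, 1): D3/B3 M6 -> F3/F4 P8 similar
  -> R7 @ bar 2 tick 0 v(1,): B3->F4 leap 6st
  -> R7 @ bar 8 tick 0 v(0,): F3->B2 leap 6st
  -> R2 @ bar 9 tick 0 v(0, 1): B2/G3 m6 -> C3/C4 P8 similar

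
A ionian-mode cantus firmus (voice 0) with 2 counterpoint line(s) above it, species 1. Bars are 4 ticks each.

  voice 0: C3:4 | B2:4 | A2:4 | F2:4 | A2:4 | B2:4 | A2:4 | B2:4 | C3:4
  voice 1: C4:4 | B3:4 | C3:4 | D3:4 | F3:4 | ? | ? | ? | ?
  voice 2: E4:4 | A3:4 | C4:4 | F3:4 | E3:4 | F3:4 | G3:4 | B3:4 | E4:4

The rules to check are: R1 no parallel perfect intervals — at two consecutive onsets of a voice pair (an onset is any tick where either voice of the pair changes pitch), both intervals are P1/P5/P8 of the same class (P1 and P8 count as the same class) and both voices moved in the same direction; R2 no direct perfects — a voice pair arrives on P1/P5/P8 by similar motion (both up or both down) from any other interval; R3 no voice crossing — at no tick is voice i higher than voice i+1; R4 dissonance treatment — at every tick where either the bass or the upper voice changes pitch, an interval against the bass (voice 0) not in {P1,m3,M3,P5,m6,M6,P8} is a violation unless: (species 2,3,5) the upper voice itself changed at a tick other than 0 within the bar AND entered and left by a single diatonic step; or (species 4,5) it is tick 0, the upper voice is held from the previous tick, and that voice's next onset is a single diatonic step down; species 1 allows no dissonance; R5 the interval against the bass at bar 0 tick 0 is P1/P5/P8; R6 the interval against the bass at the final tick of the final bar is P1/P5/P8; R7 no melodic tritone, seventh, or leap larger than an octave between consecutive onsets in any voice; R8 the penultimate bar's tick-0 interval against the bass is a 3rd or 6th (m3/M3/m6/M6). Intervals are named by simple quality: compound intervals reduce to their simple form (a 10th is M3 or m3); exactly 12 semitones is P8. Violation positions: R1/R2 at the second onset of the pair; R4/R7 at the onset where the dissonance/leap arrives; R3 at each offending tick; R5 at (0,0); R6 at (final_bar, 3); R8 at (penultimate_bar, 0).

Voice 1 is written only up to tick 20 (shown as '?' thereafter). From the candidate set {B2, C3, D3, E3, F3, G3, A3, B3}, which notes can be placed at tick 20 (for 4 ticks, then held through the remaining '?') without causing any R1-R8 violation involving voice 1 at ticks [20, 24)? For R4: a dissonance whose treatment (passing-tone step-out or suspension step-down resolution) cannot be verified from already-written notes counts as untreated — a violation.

B2: violates R7
C3: violates R4
D3: legal
E3: violates R4
F3: violates R4
G3: violates R3
A3: violates R3,R4
B3: violates R2,R3,R7

{D3}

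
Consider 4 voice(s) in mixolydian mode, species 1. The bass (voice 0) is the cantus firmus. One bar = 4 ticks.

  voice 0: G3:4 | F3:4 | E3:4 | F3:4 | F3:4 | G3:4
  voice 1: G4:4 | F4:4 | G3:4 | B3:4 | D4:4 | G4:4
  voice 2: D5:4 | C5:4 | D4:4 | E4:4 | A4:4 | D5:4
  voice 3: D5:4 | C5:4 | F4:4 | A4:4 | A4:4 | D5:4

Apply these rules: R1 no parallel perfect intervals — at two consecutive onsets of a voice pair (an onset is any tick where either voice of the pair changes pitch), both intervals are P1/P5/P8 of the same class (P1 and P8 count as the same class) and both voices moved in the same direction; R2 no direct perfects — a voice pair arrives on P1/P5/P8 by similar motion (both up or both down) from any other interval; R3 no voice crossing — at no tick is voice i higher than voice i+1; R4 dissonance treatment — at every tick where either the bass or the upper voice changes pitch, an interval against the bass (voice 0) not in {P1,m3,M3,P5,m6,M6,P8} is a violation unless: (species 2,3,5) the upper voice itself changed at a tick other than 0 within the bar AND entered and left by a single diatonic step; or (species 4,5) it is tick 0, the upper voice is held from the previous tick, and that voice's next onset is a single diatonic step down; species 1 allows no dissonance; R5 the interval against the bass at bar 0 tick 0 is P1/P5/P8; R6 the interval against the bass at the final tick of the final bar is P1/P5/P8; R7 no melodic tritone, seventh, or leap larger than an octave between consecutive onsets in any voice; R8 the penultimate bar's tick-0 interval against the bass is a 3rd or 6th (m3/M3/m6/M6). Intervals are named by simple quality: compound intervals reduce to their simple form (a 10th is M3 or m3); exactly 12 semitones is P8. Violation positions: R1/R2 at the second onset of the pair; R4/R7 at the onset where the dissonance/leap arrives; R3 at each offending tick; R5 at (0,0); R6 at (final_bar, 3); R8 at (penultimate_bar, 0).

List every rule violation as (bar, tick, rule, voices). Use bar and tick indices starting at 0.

(1, 0, R1, (0, 1))
(1, 0, R1, (0, 2))
(1, 0, R1, (0, 3))
(1, 0, R1, (1, 2))
(1, 0, R1, (1, 3))
(1, 0, R1, (2, 3))
(2, 0, R1, (1, 2))
(2, 0, R4, (0, 2))
(2, 0, R4, (0, 3))
(2, 0, R7, (1,))
(2, 0, R7, (2,))
(3, 0, R4, (0, 1))
(3, 0, R4, (0, 2))
(4, 0, R2, (1, 2))
(5, 0, R1, (1, 2))
(5, 0, R1, (1, 3))
(5, 0, R1, (2, 3))
(5, 0, R2, (0, 1))
(5, 0, R2, (0, 2))
(5, 0, R2, (0, 3))

bar 0: v0=G3 v1=G4 v2=D5 v3=D5 downbeat P5
bar 1: v0=F3 v1=F4 v2=C5 v3=C5 downbeat P5
bar 2: v0=E3 v1=G3 v2=D4 v3=F4 downbeat m2
bar 3: v0=F3 v1=B3 v2=E4 v3=A4 downbeat M3
bar 4: v0=F3 v1=D4 v2=A4 v3=A4 downbeat M3
bar 5: v0=G3 v1=G4 v2=D5 v3=D5 downbeat P5
  -> R1 @ bar 1 tick 0 v(0, 1): G3/G4 P8 -> F3/F4 P8 similar
  -> R1 @ bar 1 tick 0 v(0, 2): G3/D5 P5 -> F3/C5 P5 similar
  -> R1 @ bar 1 tick 0 v(0, 3): G3/D5 P5 -> F3/C5 P5 similar
  -> R1 @ bar 1 tick 0 v(1, 2): G4/D5 P5 -> F4/C5 P5 similar
  -> R1 @ bar 1 tick 0 v(1, 3): G4/D5 P5 -> F4/C5 P5 similar
  -> R1 @ bar 1 tick 0 v(2, 3): D5/D5 P1 -> C5/C5 P1 similar
  -> R1 @ bar 2 tick 0 v(1, 2): F4/C5 P5 -> G3/D4 P5 similar
  -> R4 @ bar 2 tick 0 v(0, 2): E3/D4 m7 untreated
  -> R4 @ bar 2 tick 0 v(0, 3): E3/F4 m2 untreated
  -> R7 @ bar 2 tick 0 v(1,): F4->G3 leap 10st
  -> R7 @ bar 2 tick 0 v(2,): C5->D4 leap 10st
  -> R4 @ bar 3 tick 0 v(0, 1): F3/B3 TT untreated
  -> R4 @ bar 3 tick 0 v(0, 2): F3/E4 M7 untreated
  -> R2 @ bar 4 tick 0 v(1, 2): B3/E4 P4 -> D4/A4 P5 similar
  -> R1 @ bar 5 tick 0 v(1, 2): D4/A4 P5 -> G4/D5 P5 similar
  -> R1 @ bar 5 tick 0 v(1, 3): D4/A4 P5 -> G4/D5 P5 similar
  -> R1 @ bar 5 tick 0 v(2, 3): A4/A4 P1 -> D5/D5 P1 similar
  -> R2 @ bar 5 tick 0 v(0, 1): F3/D4 M6 -> G3/G4 P8 similar
  -> R2 @ bar 5 tick 0 v(0, 2): F3/A4 M3 -> G3/D5 P5 similar
  -> R2 @ bar 5 tick 0 v(0, 3): F3/A4 M3 -> G3/D5 P5 similar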